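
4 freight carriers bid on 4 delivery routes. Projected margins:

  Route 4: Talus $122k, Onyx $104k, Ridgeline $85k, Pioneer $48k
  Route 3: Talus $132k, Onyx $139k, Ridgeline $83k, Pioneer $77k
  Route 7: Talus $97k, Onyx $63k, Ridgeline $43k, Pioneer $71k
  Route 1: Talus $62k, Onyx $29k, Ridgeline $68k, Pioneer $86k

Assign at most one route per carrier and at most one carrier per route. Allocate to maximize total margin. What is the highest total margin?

Treat this as an assignment problem: match each carrier to one route.
Optimal: Talus→Route 7 ($97k), Onyx→Route 3 ($139k), Ridgeline→Route 4 ($85k), Pioneer→Route 1 ($86k) — total 97+139+85+86 = $407k.
Column-greedy (each route in turn goes to its best remaining carrier) gives $400k, worse by 7.
Next-best assignment: Talus→Route 4, Onyx→Route 3, Ridgeline→Route 1, Pioneer→Route 7 = $400k.
Swapping Onyx↔Pioneer (Onyx→Route 1 $29k, Pioneer→Route 3 $77k) loses 119.
No other one-to-one assignment exceeds $407k.

Max total: $407k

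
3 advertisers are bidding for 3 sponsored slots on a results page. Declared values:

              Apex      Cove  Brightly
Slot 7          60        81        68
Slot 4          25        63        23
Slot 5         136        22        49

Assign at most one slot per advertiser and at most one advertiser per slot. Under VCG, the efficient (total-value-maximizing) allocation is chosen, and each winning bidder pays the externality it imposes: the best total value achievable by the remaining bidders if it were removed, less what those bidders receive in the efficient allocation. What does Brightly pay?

Brightly pays $18.

Efficient allocation: Apex→Slot 5 ($136), Cove→Slot 4 ($63), Brightly→Slot 7 ($68); total welfare W = $267.
Brightly receives Slot 7 at value $68, so the others get W − 68 = $199.
Without Brightly: best allocation of the remaining 2 bidders over all 3 slots is Apex→Slot 5 ($136), Cove→Slot 7 ($81), total $217.
VCG payment = (others' best without Brightly) − (others' welfare with Brightly) = 217 − 199 = $18.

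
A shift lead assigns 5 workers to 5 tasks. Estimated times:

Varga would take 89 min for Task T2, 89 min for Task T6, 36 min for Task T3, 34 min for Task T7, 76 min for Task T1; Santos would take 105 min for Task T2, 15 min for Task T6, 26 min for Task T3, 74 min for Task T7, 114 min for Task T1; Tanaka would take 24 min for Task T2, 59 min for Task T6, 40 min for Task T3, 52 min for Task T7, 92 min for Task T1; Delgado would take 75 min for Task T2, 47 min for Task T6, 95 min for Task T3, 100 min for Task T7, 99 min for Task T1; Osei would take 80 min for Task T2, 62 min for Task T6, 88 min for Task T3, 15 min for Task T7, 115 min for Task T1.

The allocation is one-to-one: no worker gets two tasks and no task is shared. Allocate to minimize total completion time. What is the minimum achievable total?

Min total: 188 min

Optimal: Varga→Task T1 (76 min), Santos→Task T3 (26 min), Tanaka→Task T2 (24 min), Delgado→Task T6 (47 min), Osei→Task T7 (15 min) — total 76+26+24+47+15 = 188 min.
Min-entry greedy (repeatedly take the single cheapest remaining cell) gives 189 min, worse by 1.
Next-best assignment: Varga→Task T3, Santos→Task T6, Tanaka→Task T2, Delgado→Task T1, Osei→Task T7 = 189 min.
Swapping Varga↔Delgado (Varga→Task T6 89 min, Delgado→Task T1 99 min) adds 65.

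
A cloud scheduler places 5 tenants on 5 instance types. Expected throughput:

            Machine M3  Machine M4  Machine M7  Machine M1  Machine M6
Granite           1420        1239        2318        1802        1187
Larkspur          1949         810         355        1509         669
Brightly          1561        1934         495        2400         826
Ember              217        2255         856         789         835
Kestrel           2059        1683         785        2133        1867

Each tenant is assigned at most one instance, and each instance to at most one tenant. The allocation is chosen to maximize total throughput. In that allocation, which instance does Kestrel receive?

Treat this as an assignment problem: match each tenant to one instance.
Optimal: Granite→Machine M7 (2318 ops/s), Larkspur→Machine M3 (1949 ops/s), Brightly→Machine M1 (2400 ops/s), Ember→Machine M4 (2255 ops/s), Kestrel→Machine M6 (1867 ops/s) — total 2318+1949+2400+2255+1867 = 10789 ops/s.
Max-entry greedy (repeatedly take the single best remaining cell) gives 9701 ops/s, worse by 1088.
Next-best assignment: Granite→Machine M7, Larkspur→Machine M6, Brightly→Machine M1, Ember→Machine M4, Kestrel→Machine M3 = 9701 ops/s.
Checked against all permutations: 10789 ops/s is optimal.
Kestrel's own top instance is Machine M1 (2133 ops/s), but forcing Kestrel→Machine M1 and reassigning the rest optimally gives only 9481 ops/s — worse by 1308.

Kestrel receives Machine M6.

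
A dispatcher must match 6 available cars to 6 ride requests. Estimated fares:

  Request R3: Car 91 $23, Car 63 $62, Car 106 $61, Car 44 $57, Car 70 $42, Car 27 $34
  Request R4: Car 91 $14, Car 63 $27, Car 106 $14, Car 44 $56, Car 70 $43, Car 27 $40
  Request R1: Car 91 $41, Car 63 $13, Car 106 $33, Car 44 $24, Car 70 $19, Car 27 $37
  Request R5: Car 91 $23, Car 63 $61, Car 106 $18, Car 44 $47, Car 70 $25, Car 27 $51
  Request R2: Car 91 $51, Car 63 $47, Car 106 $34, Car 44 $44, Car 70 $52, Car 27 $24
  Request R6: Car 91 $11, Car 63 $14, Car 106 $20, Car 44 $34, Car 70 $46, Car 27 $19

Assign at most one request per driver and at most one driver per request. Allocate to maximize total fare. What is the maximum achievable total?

Maximum total: $312

Optimal: Car 91→Request R2 ($51), Car 63→Request R5 ($61), Car 106→Request R3 ($61), Car 44→Request R4 ($56), Car 70→Request R6 ($46), Car 27→Request R1 ($37) — total 51+61+61+56+46+37 = $312.
Column-greedy (each request in turn goes to its best remaining driver) gives $282, worse by 30.
Swapping Car 106↔Car 70 (Car 106→Request R6 $20, Car 70→Request R3 $42) loses 45.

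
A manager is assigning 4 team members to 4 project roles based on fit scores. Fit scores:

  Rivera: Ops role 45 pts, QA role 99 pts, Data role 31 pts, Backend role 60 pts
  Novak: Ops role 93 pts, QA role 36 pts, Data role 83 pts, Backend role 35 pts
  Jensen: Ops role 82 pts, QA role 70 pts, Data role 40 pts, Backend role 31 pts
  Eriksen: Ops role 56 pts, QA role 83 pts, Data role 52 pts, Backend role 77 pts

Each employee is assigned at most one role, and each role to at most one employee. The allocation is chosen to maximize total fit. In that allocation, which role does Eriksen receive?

This is a one-to-one assignment (maximum-weight bipartite matching).
Optimal: Rivera→QA role (99 pts), Novak→Data role (83 pts), Jensen→Ops role (82 pts), Eriksen→Backend role (77 pts) — total 99+83+82+77 = 341 pts.
Row-greedy (each employee in turn takes its best remaining role) gives 309 pts, worse by 32.
Next-best assignment: Rivera→QA role, Novak→Ops role, Jensen→Data role, Eriksen→Backend role = 309 pts.
Every other assignment is strictly worse.
Eriksen's own top role is QA role (83 pts), but forcing Eriksen→QA role and reassigning the rest optimally gives only 308 pts — worse by 33.

Eriksen receives Backend role.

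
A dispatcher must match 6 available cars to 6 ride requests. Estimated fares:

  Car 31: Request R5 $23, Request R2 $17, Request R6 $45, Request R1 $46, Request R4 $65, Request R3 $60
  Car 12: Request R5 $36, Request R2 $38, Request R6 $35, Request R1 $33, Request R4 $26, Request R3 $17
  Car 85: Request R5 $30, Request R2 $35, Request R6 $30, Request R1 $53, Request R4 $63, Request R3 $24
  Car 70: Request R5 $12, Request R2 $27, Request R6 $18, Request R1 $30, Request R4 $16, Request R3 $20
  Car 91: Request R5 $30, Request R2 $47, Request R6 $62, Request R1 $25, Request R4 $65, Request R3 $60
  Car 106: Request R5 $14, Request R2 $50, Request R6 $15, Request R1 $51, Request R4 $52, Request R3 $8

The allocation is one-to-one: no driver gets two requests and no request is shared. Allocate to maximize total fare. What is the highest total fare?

Treat this as an assignment problem: match each driver to one request.
Optimal: Car 31→Request R3 ($60), Car 12→Request R5 ($36), Car 85→Request R4 ($63), Car 70→Request R1 ($30), Car 91→Request R6 ($62), Car 106→Request R2 ($50) — total 60+36+63+30+62+50 = $301.
Column-greedy (each request in turn goes to its best remaining driver) gives $286, worse by 15.
Next-best assignment: Car 31→Request R3, Car 12→Request R5, Car 85→Request R4, Car 70→Request R2, Car 91→Request R6, Car 106→Request R1 = $299.
Swapping Car 106↔Car 70 (Car 106→Request R1 $51, Car 70→Request R2 $27) loses 2.

Max total: $301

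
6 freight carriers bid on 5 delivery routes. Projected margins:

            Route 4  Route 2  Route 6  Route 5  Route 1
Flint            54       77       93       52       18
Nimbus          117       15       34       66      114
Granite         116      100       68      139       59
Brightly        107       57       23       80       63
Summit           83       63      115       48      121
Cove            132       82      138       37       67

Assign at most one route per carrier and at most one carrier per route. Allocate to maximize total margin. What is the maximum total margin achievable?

Max total: $592k

Optimal: Nimbus→Route 4 ($117k), Flint→Route 2 ($77k), Cove→Route 6 ($138k), Granite→Route 5 ($139k), Summit→Route 1 ($121k) — total 117+77+138+139+121 = $592k.
Column-greedy (each route in turn goes to its best remaining carrier) gives $541k, worse by 51.
Next-best assignment: Brightly→Route 4, Flint→Route 2, Cove→Route 6, Granite→Route 5, Summit→Route 1 = $582k.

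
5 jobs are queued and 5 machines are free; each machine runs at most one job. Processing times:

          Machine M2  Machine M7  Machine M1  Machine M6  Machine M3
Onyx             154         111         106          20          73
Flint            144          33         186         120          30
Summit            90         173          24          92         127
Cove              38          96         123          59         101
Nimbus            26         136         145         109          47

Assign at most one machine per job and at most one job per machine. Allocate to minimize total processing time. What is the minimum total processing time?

Minimum total: 162 min

Optimal: Onyx→Machine M6 (20 min), Flint→Machine M7 (33 min), Summit→Machine M1 (24 min), Cove→Machine M2 (38 min), Nimbus→Machine M3 (47 min) — total 20+33+24+38+47 = 162 min.
Row-greedy (each job in turn takes its cheapest remaining machine) gives 248 min, worse by 86.
Swapping Cove↔Onyx (Cove→Machine M6 59 min, Onyx→Machine M2 154 min) adds 155.
Checked against all permutations: 162 min is optimal.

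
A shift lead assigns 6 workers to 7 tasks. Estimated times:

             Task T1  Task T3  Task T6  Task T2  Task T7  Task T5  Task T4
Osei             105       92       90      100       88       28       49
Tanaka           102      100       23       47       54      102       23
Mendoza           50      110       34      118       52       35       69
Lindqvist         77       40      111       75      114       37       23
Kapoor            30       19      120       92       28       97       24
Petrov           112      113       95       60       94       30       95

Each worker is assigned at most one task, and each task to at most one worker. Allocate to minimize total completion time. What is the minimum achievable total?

Optimal: Osei→Task T5 (28 min), Tanaka→Task T6 (23 min), Mendoza→Task T1 (50 min), Lindqvist→Task T4 (23 min), Kapoor→Task T3 (19 min), Petrov→Task T2 (60 min) — total 28+23+50+23+19+60 = 203 min.
Column-greedy (each task in turn goes to its cheapest remaining worker) gives 233 min, worse by 30.
Next-best assignment: Osei→Task T5, Tanaka→Task T6, Mendoza→Task T7, Lindqvist→Task T4, Kapoor→Task T3, Petrov→Task T2 = 205 min.

Minimum total: 203 min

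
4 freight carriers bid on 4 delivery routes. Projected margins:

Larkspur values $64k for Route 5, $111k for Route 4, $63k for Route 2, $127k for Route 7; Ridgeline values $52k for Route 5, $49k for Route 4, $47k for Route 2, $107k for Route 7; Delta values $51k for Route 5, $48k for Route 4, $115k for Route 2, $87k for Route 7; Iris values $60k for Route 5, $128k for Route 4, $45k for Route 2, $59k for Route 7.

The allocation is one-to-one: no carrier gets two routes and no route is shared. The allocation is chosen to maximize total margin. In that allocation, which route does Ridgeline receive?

Ridgeline receives Route 5.

Optimal: Larkspur→Route 7 ($127k), Ridgeline→Route 5 ($52k), Delta→Route 2 ($115k), Iris→Route 4 ($128k) — total 127+52+115+128 = $422k.
Column-greedy (each route in turn goes to its best remaining carrier) gives $414k, worse by 8.
Next-best assignment: Larkspur→Route 5, Ridgeline→Route 7, Delta→Route 2, Iris→Route 4 = $414k.
Every other assignment is strictly worse.
Ridgeline's own top route is Route 7 ($107k), but forcing Ridgeline→Route 7 and reassigning the rest optimally gives only $414k — worse by 8.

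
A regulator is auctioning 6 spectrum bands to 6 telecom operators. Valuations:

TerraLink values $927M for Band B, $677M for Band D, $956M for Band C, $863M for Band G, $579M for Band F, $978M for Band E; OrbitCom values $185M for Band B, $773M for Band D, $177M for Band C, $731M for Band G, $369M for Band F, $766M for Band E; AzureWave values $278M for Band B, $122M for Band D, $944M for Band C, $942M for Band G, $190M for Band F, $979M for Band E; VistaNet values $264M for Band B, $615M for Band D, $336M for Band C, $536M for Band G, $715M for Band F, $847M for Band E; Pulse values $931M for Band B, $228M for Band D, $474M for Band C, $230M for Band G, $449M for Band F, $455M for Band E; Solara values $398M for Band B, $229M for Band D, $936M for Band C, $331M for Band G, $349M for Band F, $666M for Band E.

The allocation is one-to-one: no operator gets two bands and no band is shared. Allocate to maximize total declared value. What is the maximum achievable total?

Optimal: TerraLink→Band E ($978M), OrbitCom→Band D ($773M), AzureWave→Band G ($942M), VistaNet→Band F ($715M), Pulse→Band B ($931M), Solara→Band C ($936M) — total 978+773+942+715+931+936 = $5275M.
Max-entry greedy (repeatedly take the single best remaining cell) gives $4685M, worse by 590.

Maximum total: $5275M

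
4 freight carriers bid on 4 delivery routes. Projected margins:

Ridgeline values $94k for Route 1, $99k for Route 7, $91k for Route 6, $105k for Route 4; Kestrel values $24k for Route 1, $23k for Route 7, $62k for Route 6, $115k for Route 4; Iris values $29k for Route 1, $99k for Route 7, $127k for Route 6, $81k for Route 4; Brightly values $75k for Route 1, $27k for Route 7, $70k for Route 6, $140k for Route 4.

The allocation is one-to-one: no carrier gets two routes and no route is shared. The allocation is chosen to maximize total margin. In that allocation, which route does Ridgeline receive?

Ridgeline receives Route 7.

Optimal: Ridgeline→Route 7 ($99k), Kestrel→Route 4 ($115k), Iris→Route 6 ($127k), Brightly→Route 1 ($75k) — total 99+115+127+75 = $416k.
Column-greedy (each route in turn goes to its best remaining carrier) gives $378k, worse by 38.
Swapping Iris↔Kestrel (Iris→Route 4 $81k, Kestrel→Route 6 $62k) loses 99.
Every other assignment is strictly worse.
Ridgeline's own top route is Route 4 ($105k), but forcing Ridgeline→Route 4 and reassigning the rest optimally gives only $341k — worse by 75.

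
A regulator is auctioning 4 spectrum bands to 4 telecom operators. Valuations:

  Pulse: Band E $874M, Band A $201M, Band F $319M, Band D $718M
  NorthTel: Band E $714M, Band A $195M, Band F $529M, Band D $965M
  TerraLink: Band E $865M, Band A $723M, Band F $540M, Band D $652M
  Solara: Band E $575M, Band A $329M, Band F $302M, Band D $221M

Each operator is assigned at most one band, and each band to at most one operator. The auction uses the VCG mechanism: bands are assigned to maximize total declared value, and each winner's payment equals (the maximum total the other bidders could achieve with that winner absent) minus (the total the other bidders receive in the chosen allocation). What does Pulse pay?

Efficient allocation: Pulse→Band E ($874M), NorthTel→Band D ($965M), TerraLink→Band A ($723M), Solara→Band F ($302M); total welfare W = $2864M.
Pulse receives Band E at value $874M, so the others get W − 874 = $1990M.
Without Pulse: best allocation of the remaining 3 bidders over all 4 bands is NorthTel→Band D ($965M), TerraLink→Band A ($723M), Solara→Band E ($575M), total $2263M.
VCG payment = (others' best without Pulse) − (others' welfare with Pulse) = 2263 − 1990 = $273M.

Pulse pays $273M.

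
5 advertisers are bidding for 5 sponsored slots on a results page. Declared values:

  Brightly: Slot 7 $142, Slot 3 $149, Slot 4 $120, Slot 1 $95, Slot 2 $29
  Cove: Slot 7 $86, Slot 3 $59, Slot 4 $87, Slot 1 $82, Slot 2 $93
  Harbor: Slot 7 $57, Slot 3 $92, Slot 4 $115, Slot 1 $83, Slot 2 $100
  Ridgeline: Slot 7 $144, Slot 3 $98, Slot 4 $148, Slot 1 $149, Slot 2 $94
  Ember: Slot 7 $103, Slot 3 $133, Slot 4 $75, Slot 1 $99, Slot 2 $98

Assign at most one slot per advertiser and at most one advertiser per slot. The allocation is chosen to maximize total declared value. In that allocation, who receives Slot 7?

Brightly receives Slot 7.

Treat this as an assignment problem: match each advertiser to one slot.
Optimal: Brightly→Slot 7 ($142), Cove→Slot 2 ($93), Harbor→Slot 4 ($115), Ridgeline→Slot 1 ($149), Ember→Slot 3 ($133) — total 142+93+115+149+133 = $632.
No other one-to-one assignment exceeds $632.
Brightly's own top slot is Slot 3 ($149), but forcing Brightly→Slot 3 and reassigning the rest optimally gives only $609 — worse by 23.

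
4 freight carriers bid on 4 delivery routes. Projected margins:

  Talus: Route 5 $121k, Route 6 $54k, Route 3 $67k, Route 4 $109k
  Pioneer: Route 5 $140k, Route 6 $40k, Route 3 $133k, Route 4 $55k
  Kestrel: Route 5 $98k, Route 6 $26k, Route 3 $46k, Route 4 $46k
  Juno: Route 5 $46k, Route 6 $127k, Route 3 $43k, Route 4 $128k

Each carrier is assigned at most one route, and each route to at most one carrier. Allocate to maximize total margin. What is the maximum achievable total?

Max total: $467k

This is the linear assignment problem.
Optimal: Talus→Route 4 ($109k), Pioneer→Route 3 ($133k), Kestrel→Route 5 ($98k), Juno→Route 6 ($127k) — total 109+133+98+127 = $467k.
Row-greedy (each carrier in turn takes its best remaining route) gives $427k, worse by 40.
Next-best assignment: Talus→Route 5, Pioneer→Route 3, Kestrel→Route 4, Juno→Route 6 = $427k.
Swapping Kestrel↔Juno (Kestrel→Route 6 $26k, Juno→Route 5 $46k) loses 153.
No other one-to-one assignment exceeds $467k.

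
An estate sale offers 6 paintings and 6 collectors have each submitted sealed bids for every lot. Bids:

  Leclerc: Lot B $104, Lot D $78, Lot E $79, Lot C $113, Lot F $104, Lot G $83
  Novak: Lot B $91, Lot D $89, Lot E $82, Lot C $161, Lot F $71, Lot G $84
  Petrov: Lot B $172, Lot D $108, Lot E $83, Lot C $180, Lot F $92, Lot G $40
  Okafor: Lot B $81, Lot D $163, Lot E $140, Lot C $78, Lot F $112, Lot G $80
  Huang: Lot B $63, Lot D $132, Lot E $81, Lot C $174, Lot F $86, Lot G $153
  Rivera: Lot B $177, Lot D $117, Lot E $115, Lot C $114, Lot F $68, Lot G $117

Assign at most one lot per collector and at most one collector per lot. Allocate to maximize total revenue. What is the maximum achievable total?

Max total: $868

Treat this as an assignment problem: match each collector to one lot.
Optimal: Leclerc→Lot F ($104), Novak→Lot C ($161), Petrov→Lot B ($172), Okafor→Lot D ($163), Huang→Lot G ($153), Rivera→Lot E ($115) — total 104+161+172+163+153+115 = $868.
Max-entry greedy (repeatedly take the single best remaining cell) gives $859, worse by 9.
Next-best assignment: Leclerc→Lot F, Novak→Lot E, Petrov→Lot C, Okafor→Lot D, Huang→Lot G, Rivera→Lot B = $859.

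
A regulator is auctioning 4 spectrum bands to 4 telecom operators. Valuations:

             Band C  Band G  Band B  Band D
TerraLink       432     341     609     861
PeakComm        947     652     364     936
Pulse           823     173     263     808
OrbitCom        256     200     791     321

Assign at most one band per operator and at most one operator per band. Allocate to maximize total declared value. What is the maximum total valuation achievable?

Max total: $3127M

This is the linear assignment problem.
Optimal: TerraLink→Band D ($861M), PeakComm→Band G ($652M), Pulse→Band C ($823M), OrbitCom→Band B ($791M) — total 861+652+823+791 = $3127M.
Column-greedy (each band in turn goes to its best remaining operator) gives $2887M, worse by 240.
Next-best assignment: TerraLink→Band G, PeakComm→Band D, Pulse→Band C, OrbitCom→Band B = $2891M.
Swapping TerraLink↔Pulse (TerraLink→Band C $432M, Pulse→Band D $808M) loses 444.
Checked against all permutations: $3127M is optimal.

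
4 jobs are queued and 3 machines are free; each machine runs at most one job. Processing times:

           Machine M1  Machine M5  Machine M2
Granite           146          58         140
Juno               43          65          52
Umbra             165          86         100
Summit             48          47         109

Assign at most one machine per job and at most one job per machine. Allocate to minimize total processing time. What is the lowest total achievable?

Minimum total: 158 min

Optimal: Summit→Machine M1 (48 min), Granite→Machine M5 (58 min), Juno→Machine M2 (52 min) — total 48+58+52 = 158 min.
Min-entry greedy (repeatedly take the single cheapest remaining cell) gives 190 min, worse by 32.
Swapping Granite↔Juno (Granite→Machine M2 140 min, Juno→Machine M5 65 min) adds 95.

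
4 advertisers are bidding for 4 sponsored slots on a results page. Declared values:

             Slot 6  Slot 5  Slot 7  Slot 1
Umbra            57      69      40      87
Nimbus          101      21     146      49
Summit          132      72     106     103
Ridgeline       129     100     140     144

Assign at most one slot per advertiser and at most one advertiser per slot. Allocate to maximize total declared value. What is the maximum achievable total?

Optimal: Umbra→Slot 5 ($69), Nimbus→Slot 7 ($146), Summit→Slot 6 ($132), Ridgeline→Slot 1 ($144) — total 69+146+132+144 = $491.
Column-greedy (each slot in turn goes to its best remaining advertiser) gives $465, worse by 26.

Max total: $491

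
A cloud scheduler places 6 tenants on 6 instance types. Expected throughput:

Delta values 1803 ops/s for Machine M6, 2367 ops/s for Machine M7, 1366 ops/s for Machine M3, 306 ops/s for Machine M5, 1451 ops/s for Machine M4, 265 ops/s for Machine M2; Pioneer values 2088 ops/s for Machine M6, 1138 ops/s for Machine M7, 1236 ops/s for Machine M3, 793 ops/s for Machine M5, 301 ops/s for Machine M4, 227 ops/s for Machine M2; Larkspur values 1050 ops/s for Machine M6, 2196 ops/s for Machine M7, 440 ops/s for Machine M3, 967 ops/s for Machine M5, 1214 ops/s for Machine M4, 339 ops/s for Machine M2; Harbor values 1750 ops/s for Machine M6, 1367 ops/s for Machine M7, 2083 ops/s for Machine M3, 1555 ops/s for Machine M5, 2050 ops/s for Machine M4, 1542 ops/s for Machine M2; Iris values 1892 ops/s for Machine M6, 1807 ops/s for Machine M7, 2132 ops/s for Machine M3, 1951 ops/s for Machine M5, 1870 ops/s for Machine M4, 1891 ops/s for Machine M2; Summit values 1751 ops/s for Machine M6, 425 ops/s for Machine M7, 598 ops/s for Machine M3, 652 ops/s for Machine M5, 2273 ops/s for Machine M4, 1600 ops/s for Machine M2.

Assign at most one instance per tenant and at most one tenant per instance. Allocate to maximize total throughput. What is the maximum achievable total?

Maximum total: 11669 ops/s

This is the linear assignment problem.
Optimal: Delta→Machine M7 (2367 ops/s), Pioneer→Machine M6 (2088 ops/s), Larkspur→Machine M5 (967 ops/s), Harbor→Machine M3 (2083 ops/s), Iris→Machine M2 (1891 ops/s), Summit→Machine M4 (2273 ops/s) — total 2367+2088+967+2083+1891+2273 = 11669 ops/s.
Max-entry greedy (repeatedly take the single best remaining cell) gives 10754 ops/s, worse by 915.
Swapping Delta↔Pioneer (Delta→Machine M6 1803 ops/s, Pioneer→Machine M7 1138 ops/s) loses 1514.
Checked against all permutations: 11669 ops/s is optimal.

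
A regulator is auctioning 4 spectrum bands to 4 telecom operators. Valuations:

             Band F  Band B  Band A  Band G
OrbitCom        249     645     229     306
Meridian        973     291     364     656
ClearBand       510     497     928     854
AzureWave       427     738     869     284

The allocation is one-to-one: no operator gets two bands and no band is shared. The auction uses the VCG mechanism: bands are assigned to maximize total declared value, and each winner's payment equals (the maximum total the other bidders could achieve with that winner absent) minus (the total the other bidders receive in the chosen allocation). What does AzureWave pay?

AzureWave pays $74M.

Efficient allocation: OrbitCom→Band B ($645M), Meridian→Band F ($973M), ClearBand→Band G ($854M), AzureWave→Band A ($869M); total welfare W = $3341M.
AzureWave receives Band A at value $869M, so the others get W − 869 = $2472M.
Without AzureWave: best allocation of the remaining 3 bidders over all 4 bands is OrbitCom→Band B ($645M), Meridian→Band F ($973M), ClearBand→Band A ($928M), total $2546M.
VCG payment = (others' best without AzureWave) − (others' welfare with AzureWave) = 2546 − 2472 = $74M.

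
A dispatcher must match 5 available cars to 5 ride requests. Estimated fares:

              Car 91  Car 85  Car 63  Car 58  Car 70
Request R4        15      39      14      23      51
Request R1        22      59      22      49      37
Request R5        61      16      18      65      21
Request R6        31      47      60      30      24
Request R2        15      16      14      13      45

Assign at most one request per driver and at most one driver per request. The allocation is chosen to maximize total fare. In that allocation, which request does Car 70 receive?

Car 70 receives Request R2.

Optimal: Car 91→Request R5 ($61), Car 85→Request R4 ($39), Car 63→Request R6 ($60), Car 58→Request R1 ($49), Car 70→Request R2 ($45) — total 61+39+60+49+45 = $254.
Column-greedy (each request in turn goes to its best remaining driver) gives $250, worse by 4.
Swapping Car 70↔Car 91 (Car 70→Request R5 $21, Car 91→Request R2 $15) loses 70.
Car 70's own top request is Request R4 ($51), but forcing Car 70→Request R4 and reassigning the rest optimally gives only $250 — worse by 4.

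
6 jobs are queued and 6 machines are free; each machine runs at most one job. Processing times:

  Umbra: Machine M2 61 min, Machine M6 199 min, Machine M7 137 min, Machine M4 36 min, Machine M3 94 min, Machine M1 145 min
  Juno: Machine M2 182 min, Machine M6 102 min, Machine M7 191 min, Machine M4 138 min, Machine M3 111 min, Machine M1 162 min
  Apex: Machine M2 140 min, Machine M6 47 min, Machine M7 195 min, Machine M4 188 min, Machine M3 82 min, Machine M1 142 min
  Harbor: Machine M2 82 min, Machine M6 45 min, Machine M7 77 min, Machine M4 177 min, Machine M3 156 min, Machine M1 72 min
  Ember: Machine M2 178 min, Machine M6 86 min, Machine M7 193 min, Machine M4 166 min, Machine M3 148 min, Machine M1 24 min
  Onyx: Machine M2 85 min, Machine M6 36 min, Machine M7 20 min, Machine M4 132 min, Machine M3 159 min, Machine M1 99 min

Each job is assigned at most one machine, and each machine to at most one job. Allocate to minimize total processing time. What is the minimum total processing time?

Min total: 320 min

Treat this as an assignment problem: match each job to one machine.
Optimal: Umbra→Machine M4 (36 min), Juno→Machine M3 (111 min), Apex→Machine M6 (47 min), Harbor→Machine M2 (82 min), Ember→Machine M1 (24 min), Onyx→Machine M7 (20 min) — total 36+111+47+82+24+20 = 320 min.
Min-entry greedy (repeatedly take the single cheapest remaining cell) gives 389 min, worse by 69.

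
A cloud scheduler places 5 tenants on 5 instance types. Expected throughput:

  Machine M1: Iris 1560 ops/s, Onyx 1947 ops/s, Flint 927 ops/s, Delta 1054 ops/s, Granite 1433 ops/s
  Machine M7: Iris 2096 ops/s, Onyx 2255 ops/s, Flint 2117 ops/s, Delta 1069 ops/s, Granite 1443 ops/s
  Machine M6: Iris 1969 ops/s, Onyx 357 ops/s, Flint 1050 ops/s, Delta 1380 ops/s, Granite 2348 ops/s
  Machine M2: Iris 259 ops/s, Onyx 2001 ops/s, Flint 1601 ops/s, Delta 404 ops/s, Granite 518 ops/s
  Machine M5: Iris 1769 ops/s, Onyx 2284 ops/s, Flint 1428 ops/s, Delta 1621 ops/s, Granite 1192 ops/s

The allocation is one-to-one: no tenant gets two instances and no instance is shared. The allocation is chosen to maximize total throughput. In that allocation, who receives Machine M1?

Iris receives Machine M1.

Optimal: Iris→Machine M1 (1560 ops/s), Onyx→Machine M2 (2001 ops/s), Flint→Machine M7 (2117 ops/s), Delta→Machine M5 (1621 ops/s), Granite→Machine M6 (2348 ops/s) — total 1560+2001+2117+1621+2348 = 9647 ops/s.
Next-best assignment: Iris→Machine M7, Onyx→Machine M1, Flint→Machine M2, Delta→Machine M5, Granite→Machine M6 = 9613 ops/s.
Swapping Delta↔Onyx (Delta→Machine M2 404 ops/s, Onyx→Machine M5 2284 ops/s) loses 934.
No other one-to-one assignment exceeds 9647 ops/s.
Iris's own top instance is Machine M7 (2096 ops/s), but forcing Iris→Machine M7 and reassigning the rest optimally gives only 9613 ops/s — worse by 34.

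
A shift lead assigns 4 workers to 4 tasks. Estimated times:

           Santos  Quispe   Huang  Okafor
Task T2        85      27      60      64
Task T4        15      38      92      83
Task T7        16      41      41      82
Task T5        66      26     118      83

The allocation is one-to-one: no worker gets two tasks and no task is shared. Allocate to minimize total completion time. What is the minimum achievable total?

Min total: 146 min

This is the linear assignment problem.
Optimal: Santos→Task T4 (15 min), Quispe→Task T5 (26 min), Huang→Task T7 (41 min), Okafor→Task T2 (64 min) — total 15+26+41+64 = 146 min.
Column-greedy (each task in turn goes to its cheapest remaining worker) gives 166 min, worse by 20.
Swapping Huang↔Quispe (Huang→Task T5 118 min, Quispe→Task T7 41 min) adds 92.
No other one-to-one assignment undercuts 146 min.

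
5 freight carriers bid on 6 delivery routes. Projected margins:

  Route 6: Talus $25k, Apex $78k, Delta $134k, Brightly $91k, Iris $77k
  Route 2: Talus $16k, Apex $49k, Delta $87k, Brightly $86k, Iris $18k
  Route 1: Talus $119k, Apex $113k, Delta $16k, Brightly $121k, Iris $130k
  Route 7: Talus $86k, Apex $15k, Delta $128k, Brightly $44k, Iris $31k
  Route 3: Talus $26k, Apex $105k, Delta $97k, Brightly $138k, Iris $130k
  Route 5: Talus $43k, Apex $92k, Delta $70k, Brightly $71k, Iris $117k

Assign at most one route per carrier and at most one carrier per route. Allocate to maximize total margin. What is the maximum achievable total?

Optimal: Talus→Route 7 ($86k), Apex→Route 1 ($113k), Delta→Route 6 ($134k), Brightly→Route 3 ($138k), Iris→Route 5 ($117k) — total 86+113+134+138+117 = $588k.
Column-greedy (each route in turn goes to its best remaining carrier) gives $541k, worse by 47.

Maximum total: $588k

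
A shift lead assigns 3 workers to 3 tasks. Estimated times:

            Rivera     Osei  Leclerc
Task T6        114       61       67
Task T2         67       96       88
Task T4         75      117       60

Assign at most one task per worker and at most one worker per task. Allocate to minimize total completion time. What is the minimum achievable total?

Optimal: Rivera→Task T2 (67 min), Osei→Task T6 (61 min), Leclerc→Task T4 (60 min) — total 67+61+60 = 188 min.
Next-best assignment: Rivera→Task T4, Osei→Task T6, Leclerc→Task T2 = 224 min.
Every other assignment is strictly worse.

Minimum total: 188 min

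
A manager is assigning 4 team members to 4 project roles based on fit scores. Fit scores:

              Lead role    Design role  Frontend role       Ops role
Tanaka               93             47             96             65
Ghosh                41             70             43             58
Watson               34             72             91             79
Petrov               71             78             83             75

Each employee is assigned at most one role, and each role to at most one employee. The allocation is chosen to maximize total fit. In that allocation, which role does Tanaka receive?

Tanaka receives Lead role.

Optimal: Tanaka→Lead role (93 pts), Ghosh→Design role (70 pts), Watson→Frontend role (91 pts), Petrov→Ops role (75 pts) — total 93+70+91+75 = 329 pts.
Max-entry greedy (repeatedly take the single best remaining cell) gives 294 pts, worse by 35.
Swapping Watson↔Tanaka (Watson→Lead role 34 pts, Tanaka→Frontend role 96 pts) loses 54.
Tanaka's own top role is Frontend role (96 pts), but forcing Tanaka→Frontend role and reassigning the rest optimally gives only 316 pts — worse by 13.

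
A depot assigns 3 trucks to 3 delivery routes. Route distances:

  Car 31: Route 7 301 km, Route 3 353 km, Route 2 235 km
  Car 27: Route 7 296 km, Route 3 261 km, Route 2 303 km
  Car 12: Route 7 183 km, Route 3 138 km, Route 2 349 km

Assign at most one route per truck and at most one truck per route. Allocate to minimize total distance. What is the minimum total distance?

Min total: 669 km

Optimal: Car 31→Route 2 (235 km), Car 27→Route 7 (296 km), Car 12→Route 3 (138 km) — total 235+296+138 = 669 km.
Column-greedy (each route in turn goes to its cheapest remaining truck) gives 679 km, worse by 10.
Next-best assignment: Car 31→Route 2, Car 27→Route 3, Car 12→Route 7 = 679 km.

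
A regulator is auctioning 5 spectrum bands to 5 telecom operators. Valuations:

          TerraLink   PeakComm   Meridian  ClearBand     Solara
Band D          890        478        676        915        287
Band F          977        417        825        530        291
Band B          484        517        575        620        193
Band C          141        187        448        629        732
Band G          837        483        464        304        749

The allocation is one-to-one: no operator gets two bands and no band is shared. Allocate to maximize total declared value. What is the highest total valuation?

Optimal: TerraLink→Band G ($837M), PeakComm→Band B ($517M), Meridian→Band F ($825M), ClearBand→Band D ($915M), Solara→Band C ($732M) — total 837+517+825+915+732 = $3826M.
Column-greedy (each band in turn goes to its best remaining operator) gives $3682M, worse by 144.
Swapping TerraLink↔Solara (TerraLink→Band C $141M, Solara→Band G $749M) loses 679.
Checked against all permutations: $3826M is optimal.

Max total: $3826M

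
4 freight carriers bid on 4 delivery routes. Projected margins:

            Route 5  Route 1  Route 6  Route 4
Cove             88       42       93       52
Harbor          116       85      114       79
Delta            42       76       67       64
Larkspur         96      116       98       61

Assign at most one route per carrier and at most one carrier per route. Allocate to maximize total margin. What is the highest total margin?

Optimal: Cove→Route 6 ($93k), Harbor→Route 5 ($116k), Delta→Route 4 ($64k), Larkspur→Route 1 ($116k) — total 93+116+64+116 = $389k.
Row-greedy (each carrier in turn takes its best remaining route) gives $346k, worse by 43.
Swapping Harbor↔Larkspur (Harbor→Route 1 $85k, Larkspur→Route 5 $96k) loses 51.

Max total: $389k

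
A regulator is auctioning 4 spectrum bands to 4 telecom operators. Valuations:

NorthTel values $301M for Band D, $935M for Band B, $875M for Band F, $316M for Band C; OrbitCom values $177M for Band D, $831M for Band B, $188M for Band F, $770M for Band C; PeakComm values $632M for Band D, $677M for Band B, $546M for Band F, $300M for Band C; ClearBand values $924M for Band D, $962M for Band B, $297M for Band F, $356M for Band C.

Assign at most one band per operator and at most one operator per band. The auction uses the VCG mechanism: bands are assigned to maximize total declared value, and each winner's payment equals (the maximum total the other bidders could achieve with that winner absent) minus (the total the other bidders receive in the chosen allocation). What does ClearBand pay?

ClearBand pays $16M.

Efficient allocation: NorthTel→Band F ($875M), OrbitCom→Band C ($770M), PeakComm→Band B ($677M), ClearBand→Band D ($924M); total welfare W = $3246M.
ClearBand receives Band D at value $924M, so the others get W − 924 = $2322M.
Without ClearBand: best allocation of the remaining 3 bidders over all 4 bands is NorthTel→Band F ($875M), OrbitCom→Band B ($831M), PeakComm→Band D ($632M), total $2338M.
VCG payment = (others' best without ClearBand) − (others' welfare with ClearBand) = 2338 − 2322 = $16M.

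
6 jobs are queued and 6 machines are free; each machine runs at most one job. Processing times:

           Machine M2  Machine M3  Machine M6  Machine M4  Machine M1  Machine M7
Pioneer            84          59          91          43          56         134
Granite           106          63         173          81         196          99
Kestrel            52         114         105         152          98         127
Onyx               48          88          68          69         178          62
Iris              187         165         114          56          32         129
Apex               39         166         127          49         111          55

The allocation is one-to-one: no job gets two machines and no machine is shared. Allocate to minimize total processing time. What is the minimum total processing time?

Minimum total: 313 min

Optimal: Pioneer→Machine M4 (43 min), Granite→Machine M3 (63 min), Kestrel→Machine M2 (52 min), Onyx→Machine M6 (68 min), Iris→Machine M1 (32 min), Apex→Machine M7 (55 min) — total 43+63+52+68+32+55 = 313 min.
Min-entry greedy (repeatedly take the single cheapest remaining cell) gives 344 min, worse by 31.
Next-best assignment: Pioneer→Machine M4, Granite→Machine M3, Kestrel→Machine M6, Onyx→Machine M7, Iris→Machine M1, Apex→Machine M2 = 344 min.
Every other assignment is strictly worse.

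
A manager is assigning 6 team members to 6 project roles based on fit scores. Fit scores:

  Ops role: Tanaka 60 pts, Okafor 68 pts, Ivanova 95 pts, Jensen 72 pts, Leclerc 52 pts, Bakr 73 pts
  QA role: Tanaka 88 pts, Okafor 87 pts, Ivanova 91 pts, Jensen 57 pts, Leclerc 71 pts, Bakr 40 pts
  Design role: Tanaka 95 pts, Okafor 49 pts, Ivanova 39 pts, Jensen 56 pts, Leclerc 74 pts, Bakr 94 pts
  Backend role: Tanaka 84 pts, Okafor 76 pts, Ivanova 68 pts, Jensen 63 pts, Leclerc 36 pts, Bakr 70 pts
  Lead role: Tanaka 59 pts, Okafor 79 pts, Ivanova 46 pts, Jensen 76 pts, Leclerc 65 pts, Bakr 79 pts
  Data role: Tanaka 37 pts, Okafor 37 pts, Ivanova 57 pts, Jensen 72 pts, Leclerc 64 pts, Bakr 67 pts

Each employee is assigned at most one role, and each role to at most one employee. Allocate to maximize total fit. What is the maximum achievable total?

Max total: 500 pts

Optimal: Tanaka→Backend role (84 pts), Okafor→QA role (87 pts), Ivanova→Ops role (95 pts), Jensen→Lead role (76 pts), Leclerc→Data role (64 pts), Bakr→Design role (94 pts) — total 84+87+95+76+64+94 = 500 pts.
Column-greedy (each role in turn goes to its best remaining employee) gives 493 pts, worse by 7.
Next-best assignment: Tanaka→Backend role, Okafor→QA role, Ivanova→Ops role, Jensen→Data role, Leclerc→Lead role, Bakr→Design role = 497 pts.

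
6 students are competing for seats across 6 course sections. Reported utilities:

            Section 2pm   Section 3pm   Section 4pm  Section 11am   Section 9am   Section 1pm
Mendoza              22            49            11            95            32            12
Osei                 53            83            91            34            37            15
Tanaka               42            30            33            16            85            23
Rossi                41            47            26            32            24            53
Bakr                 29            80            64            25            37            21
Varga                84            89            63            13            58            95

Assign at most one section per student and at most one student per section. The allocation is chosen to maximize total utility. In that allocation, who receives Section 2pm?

Varga receives Section 2pm.

This is the linear assignment problem.
Optimal: Mendoza→Section 11am (95 points), Osei→Section 4pm (91 points), Tanaka→Section 9am (85 points), Rossi→Section 1pm (53 points), Bakr→Section 3pm (80 points), Varga→Section 2pm (84 points) — total 95+91+85+53+80+84 = 488 points.
Column-greedy (each section in turn goes to its best remaining student) gives 464 points, worse by 24.
No other one-to-one assignment exceeds 488 points.
Varga's own top section is Section 1pm (95 points), but forcing Varga→Section 1pm and reassigning the rest optimally gives only 487 points — worse by 1.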